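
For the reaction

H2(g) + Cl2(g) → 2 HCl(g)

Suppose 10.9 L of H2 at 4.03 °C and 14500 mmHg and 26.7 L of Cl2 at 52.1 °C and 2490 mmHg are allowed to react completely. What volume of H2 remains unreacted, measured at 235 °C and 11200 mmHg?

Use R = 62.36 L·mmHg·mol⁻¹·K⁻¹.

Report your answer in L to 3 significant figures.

16.6 L

n(H2) = PV/RT = (14500 × 10.9) / (62.36 × 277.18) = 9.144 mol
n(Cl2) = PV/RT = (2490 × 26.7) / (62.36 × 325.25) = 3.278 mol
For 9.144 mol H2, stoichiometry requires (1/1) × 9.144 = 9.144 mol Cl2; 3.278 mol is available, so Cl2 is limiting.
n(H2) consumed = (1/1) × 3.278 = 3.278 mol; remaining = 9.144 − 3.278 = 5.866 mol
V(H2) = nRT/P = 5.866 × 62.36 × 508.15 / 11200 = 16.60 L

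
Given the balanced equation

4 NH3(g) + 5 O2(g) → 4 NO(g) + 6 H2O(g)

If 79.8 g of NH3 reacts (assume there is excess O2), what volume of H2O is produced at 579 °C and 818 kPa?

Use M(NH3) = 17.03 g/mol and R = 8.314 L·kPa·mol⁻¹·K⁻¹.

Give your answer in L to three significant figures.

60.9 L

n(NH3) = 79.80 / 17.03 = 4.686 mol
n(H2O) = (6/4) × 4.686 = 7.029 mol
V = nRT/P = 7.029 × 8.314 × 852.15 / 818 = 60.88 L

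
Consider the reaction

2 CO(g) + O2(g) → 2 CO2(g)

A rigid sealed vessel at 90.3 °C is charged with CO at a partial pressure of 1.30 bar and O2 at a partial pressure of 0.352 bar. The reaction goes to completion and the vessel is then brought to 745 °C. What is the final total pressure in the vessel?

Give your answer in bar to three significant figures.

3.64 bar

At constant V, partial pressures at 90.3 °C are proportional to moles, so apply stoichiometry directly to pressures.
P(O2) required for 1.30 bar of CO = (1/2) × 1.30 = 0.6500 bar; available 0.352 bar, so O2 is limiting.
P(CO) remaining = 1.30 − (2/1) × 0.352 = 0.5960 bar
P(gaseous products) = (2)/1 × 0.352 = 0.7040 bar
P_total at 90.3 °C = 0.5960 + 0.7040 = 1.300 bar
Scaling to 745 °C: P = 1.300 × 1018.15/363.45 = 3.642 bar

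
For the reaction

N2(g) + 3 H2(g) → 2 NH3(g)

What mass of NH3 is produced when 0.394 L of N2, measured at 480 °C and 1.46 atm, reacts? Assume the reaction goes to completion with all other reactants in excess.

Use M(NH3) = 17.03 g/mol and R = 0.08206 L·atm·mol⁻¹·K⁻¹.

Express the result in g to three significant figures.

0.317 g

n(N2) = PV/RT = (1.46 × 0.394) / (0.08206 × 753.15) = 0.009308 mol
n(NH3) = (2/1) × 0.009308 = 0.01862 mol
m(NH3) = 0.01862 × 17.03 = 0.3171 g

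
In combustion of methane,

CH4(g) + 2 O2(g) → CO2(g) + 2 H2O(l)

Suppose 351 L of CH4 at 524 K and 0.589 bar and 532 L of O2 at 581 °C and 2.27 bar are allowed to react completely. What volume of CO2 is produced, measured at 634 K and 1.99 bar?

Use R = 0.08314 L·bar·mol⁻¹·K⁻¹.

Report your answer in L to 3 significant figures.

126 L

n(CH4) = PV/RT = (0.589 × 351) / (0.08314 × 524) = 4.745 mol
n(O2) = PV/RT = (2.27 × 532) / (0.08314 × 854.15) = 17.01 mol
For 4.745 mol CH4, stoichiometry requires (2/1) × 4.745 = 9.490 mol O2; 17.01 mol is available, so CH4 is limiting.
n(CO2) = (1/1) × 4.745 = 4.745 mol
V(CO2) = nRT/P = 4.745 × 0.08314 × 634 / 1.99 = 125.7 L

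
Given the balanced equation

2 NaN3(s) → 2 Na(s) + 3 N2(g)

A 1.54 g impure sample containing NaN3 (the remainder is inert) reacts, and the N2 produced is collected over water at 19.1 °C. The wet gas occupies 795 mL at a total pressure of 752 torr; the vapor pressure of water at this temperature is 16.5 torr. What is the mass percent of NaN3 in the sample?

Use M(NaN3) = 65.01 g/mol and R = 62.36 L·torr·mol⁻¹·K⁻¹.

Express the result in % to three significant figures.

P(N2) = 752 − 16.5 = 735.5 torr
n(N2) = PV/RT = (735.5 × 0.7950) / (62.36 × 292.25) = 0.03208 mol
n(NaN3) = (2/3) × 0.03208 = 0.02139 mol
m(NaN3) = 0.02139 × 65.01 = 1.391 g
%NaN3 = 1.391 / 1.54 × 100 = 90.32%

90.3 %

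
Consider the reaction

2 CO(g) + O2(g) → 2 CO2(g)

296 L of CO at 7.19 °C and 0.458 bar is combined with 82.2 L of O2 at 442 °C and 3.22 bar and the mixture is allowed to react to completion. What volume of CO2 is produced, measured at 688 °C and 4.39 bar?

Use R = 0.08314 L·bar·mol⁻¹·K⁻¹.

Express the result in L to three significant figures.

n(CO) = PV/RT = (0.458 × 296) / (0.08314 × 280.34) = 5.817 mol
n(O2) = PV/RT = (3.22 × 82.2) / (0.08314 × 715.15) = 4.452 mol
For 5.817 mol CO, stoichiometry requires (1/2) × 5.817 = 2.909 mol O2; 4.452 mol is available, so CO is limiting.
n(CO2) = (2/2) × 5.817 = 5.817 mol
V(CO2) = nRT/P = 5.817 × 0.08314 × 961.15 / 4.39 = 105.9 L

106 L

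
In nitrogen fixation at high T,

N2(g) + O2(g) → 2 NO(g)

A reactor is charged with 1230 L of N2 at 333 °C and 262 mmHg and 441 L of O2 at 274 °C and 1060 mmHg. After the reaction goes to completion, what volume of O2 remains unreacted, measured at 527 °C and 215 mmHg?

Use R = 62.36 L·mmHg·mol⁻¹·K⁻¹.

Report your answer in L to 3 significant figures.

n(N2) = PV/RT = (262 × 1230) / (62.36 × 606.15) = 8.526 mol
n(O2) = PV/RT = (1060 × 441) / (62.36 × 547.15) = 13.70 mol
For 8.526 mol N2, stoichiometry requires (1/1) × 8.526 = 8.526 mol O2; 13.70 mol is available, so N2 is limiting.
n(O2) consumed = (1/1) × 8.526 = 8.526 mol; remaining = 13.70 − 8.526 = 5.174 mol
V(O2) = nRT/P = 5.174 × 62.36 × 800.15 / 215 = 1201 L

1200 L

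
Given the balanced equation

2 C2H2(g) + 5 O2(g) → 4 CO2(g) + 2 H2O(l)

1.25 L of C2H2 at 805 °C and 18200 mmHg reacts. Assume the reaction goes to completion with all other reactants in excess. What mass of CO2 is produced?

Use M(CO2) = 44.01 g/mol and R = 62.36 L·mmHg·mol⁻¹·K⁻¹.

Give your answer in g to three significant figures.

29.8 g

n(C2H2) = PV/RT = (18200 × 1.25) / (62.36 × 1078.15) = 0.3384 mol
n(CO2) = (4/2) × 0.3384 = 0.6768 mol
m(CO2) = 0.6768 × 44.01 = 29.79 g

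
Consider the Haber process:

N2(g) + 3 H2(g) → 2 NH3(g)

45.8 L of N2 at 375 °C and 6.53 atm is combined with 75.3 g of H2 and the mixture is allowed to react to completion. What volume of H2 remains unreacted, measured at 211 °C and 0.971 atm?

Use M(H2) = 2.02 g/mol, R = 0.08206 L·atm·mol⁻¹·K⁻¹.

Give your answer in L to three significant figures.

n(N2) = PV/RT = (6.53 × 45.8) / (0.08206 × 648.15) = 5.623 mol
n(H2) = 75.3 / 2.02 = 37.28 mol
For 5.623 mol N2, stoichiometry requires (3/1) × 5.623 = 16.87 mol H2; 37.28 mol is available, so N2 is limiting.
n(H2) consumed = (3/1) × 5.623 = 16.87 mol; remaining = 37.28 − 16.87 = 20.41 mol
V(H2) = nRT/P = 20.41 × 0.08206 × 484.15 / 0.971 = 835.1 L

835 L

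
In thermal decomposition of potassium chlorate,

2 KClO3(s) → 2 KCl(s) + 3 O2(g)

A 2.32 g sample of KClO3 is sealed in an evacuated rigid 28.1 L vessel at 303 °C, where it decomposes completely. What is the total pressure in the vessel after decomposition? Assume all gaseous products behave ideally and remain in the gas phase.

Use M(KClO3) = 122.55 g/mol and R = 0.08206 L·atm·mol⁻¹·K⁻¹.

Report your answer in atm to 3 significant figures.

0.0478 atm

n(KClO3) = 2.32 / 122.55 = 0.01893 mol
n(gas produced) = (3/2) × 0.01893 = 0.02839 mol
P = nRT/V = 0.02839 × 0.08206 × 576.15 / 28.1 = 0.04777 atm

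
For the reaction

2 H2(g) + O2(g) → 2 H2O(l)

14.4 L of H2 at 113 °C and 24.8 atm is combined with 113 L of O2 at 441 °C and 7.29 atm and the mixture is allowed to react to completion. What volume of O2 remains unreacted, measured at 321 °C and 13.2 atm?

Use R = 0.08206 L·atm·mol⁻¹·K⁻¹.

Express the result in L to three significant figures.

31.1 L

n(H2) = PV/RT = (24.8 × 14.4) / (0.08206 × 386.15) = 11.27 mol
n(O2) = PV/RT = (7.29 × 113) / (0.08206 × 714.15) = 14.06 mol
For 11.27 mol H2, stoichiometry requires (1/2) × 11.27 = 5.635 mol O2; 14.06 mol is available, so H2 is limiting.
n(O2) consumed = (1/2) × 11.27 = 5.635 mol; remaining = 14.06 − 5.635 = 8.425 mol
V(O2) = nRT/P = 8.425 × 0.08206 × 594.15 / 13.2 = 31.12 L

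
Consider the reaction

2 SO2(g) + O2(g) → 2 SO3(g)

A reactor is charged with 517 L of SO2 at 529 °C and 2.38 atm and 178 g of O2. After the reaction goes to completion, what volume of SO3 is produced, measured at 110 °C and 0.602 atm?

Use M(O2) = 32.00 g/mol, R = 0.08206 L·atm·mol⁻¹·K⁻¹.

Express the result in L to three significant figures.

581 L

n(SO2) = PV/RT = (2.38 × 517) / (0.08206 × 802.15) = 18.69 mol
n(O2) = 178 / 32.00 = 5.562 mol
For 18.69 mol SO2, stoichiometry requires (1/2) × 18.69 = 9.345 mol O2; 5.562 mol is available, so O2 is limiting.
n(SO3) = (2/1) × 5.562 = 11.12 mol
V(SO3) = nRT/P = 11.12 × 0.08206 × 383.15 / 0.602 = 580.8 L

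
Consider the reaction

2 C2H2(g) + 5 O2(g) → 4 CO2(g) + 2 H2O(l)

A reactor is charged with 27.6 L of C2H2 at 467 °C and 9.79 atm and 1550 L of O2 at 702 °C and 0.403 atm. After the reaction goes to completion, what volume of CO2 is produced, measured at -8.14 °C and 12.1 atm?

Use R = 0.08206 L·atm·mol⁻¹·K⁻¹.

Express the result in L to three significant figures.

n(C2H2) = PV/RT = (9.79 × 27.6) / (0.08206 × 740.15) = 4.449 mol
n(O2) = PV/RT = (0.403 × 1550) / (0.08206 × 975.15) = 7.806 mol
For 4.449 mol C2H2, stoichiometry requires (5/2) × 4.449 = 11.12 mol O2; 7.806 mol is available, so O2 is limiting.
n(CO2) = (4/5) × 7.806 = 6.245 mol
V(CO2) = nRT/P = 6.245 × 0.08206 × 265.01 / 12.1 = 11.22 L

11.2 L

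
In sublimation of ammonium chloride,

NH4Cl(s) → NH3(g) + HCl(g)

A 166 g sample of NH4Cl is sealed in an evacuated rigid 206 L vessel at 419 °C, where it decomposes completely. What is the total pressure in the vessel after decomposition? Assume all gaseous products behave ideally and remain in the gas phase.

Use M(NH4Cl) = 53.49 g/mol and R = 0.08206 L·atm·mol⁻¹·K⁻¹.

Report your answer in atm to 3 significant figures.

n(NH4Cl) = 166 / 53.49 = 3.103 mol
n(gas produced) = (2/1) × 3.103 = 6.206 mol
P = nRT/V = 6.206 × 0.08206 × 692.15 / 206 = 1.711 atm

1.71 atm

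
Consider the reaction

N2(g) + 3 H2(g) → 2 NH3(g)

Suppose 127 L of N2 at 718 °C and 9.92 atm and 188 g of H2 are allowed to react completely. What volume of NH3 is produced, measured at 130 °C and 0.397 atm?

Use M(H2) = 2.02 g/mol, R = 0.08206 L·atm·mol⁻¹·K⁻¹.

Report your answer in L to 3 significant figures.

n(N2) = PV/RT = (9.92 × 127) / (0.08206 × 991.15) = 15.49 mol
n(H2) = 188 / 2.02 = 93.07 mol
For 15.49 mol N2, stoichiometry requires (3/1) × 15.49 = 46.47 mol H2; 93.07 mol is available, so N2 is limiting.
n(NH3) = (2/1) × 15.49 = 30.98 mol
V(NH3) = nRT/P = 30.98 × 0.08206 × 403.15 / 0.397 = 2582 L

2580 L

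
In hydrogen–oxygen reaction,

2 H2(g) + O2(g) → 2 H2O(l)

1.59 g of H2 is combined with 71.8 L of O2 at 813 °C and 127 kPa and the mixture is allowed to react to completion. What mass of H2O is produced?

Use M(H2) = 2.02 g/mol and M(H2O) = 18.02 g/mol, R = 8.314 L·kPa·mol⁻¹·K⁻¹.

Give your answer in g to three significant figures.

14.2 g

n(H2) = 1.59 / 2.02 = 0.7871 mol
n(O2) = PV/RT = (127 × 71.8) / (8.314 × 1086.15) = 1.010 mol
For 0.7871 mol H2, stoichiometry requires (1/2) × 0.7871 = 0.3936 mol O2; 1.010 mol is available, so H2 is limiting.
n(H2O) = (2/2) × 0.7871 = 0.7871 mol
m(H2O) = 0.7871 × 18.02 = 14.18 g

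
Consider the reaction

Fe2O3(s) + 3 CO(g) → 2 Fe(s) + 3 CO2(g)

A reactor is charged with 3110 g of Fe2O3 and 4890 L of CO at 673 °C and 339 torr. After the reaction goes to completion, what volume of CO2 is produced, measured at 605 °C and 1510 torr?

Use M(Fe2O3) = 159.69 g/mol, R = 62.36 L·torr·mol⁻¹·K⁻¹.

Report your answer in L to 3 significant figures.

1020 L

n(Fe2O3) = 3110 / 159.69 = 19.48 mol
n(CO) = PV/RT = (339 × 4890) / (62.36 × 946.15) = 28.10 mol
For 19.48 mol Fe2O3, stoichiometry requires (3/1) × 19.48 = 58.44 mol CO; 28.10 mol is available, so CO is limiting.
n(CO2) = (3/3) × 28.10 = 28.10 mol
V(CO2) = nRT/P = 28.10 × 62.36 × 878.15 / 1510 = 1019 L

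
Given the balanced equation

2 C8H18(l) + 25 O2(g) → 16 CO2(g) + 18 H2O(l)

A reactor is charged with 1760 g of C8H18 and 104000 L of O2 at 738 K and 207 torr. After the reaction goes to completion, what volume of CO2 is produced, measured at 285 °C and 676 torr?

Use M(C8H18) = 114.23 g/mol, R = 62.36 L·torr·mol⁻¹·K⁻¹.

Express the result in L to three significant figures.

n(C8H18) = 1760 / 114.23 = 15.41 mol
n(O2) = PV/RT = (207 × 104000) / (62.36 × 738) = 467.8 mol
For 15.41 mol C8H18, stoichiometry requires (25/2) × 15.41 = 192.6 mol O2; 467.8 mol is available, so C8H18 is limiting.
n(CO2) = (16/2) × 15.41 = 123.3 mol
V(CO2) = nRT/P = 123.3 × 62.36 × 558.15 / 676 = 6349 L

6350 L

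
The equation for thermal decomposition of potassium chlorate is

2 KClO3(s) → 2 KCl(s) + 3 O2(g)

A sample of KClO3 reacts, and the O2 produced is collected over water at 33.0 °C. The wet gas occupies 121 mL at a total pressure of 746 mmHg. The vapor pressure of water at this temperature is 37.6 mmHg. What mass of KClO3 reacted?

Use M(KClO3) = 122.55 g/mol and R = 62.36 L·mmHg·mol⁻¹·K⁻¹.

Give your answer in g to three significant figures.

0.367 g

P(O2) = 746 − 37.6 = 708.4 mmHg
n(O2) = PV/RT = (708.4 × 0.1210) / (62.36 × 306.15) = 0.004490 mol
n(KClO3) = (2/3) × 0.004490 = 0.002993 mol
m(KClO3) = 0.002993 × 122.55 = 0.3668 g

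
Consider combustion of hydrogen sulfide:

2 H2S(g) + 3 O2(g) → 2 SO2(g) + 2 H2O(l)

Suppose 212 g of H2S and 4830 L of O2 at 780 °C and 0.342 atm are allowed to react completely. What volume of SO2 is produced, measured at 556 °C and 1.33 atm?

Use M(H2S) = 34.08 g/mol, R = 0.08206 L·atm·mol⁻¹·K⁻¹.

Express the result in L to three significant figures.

318 L

n(H2S) = 212 / 34.08 = 6.221 mol
n(O2) = PV/RT = (0.342 × 4830) / (0.08206 × 1053.15) = 19.11 mol
For 6.221 mol H2S, stoichiometry requires (3/2) × 6.221 = 9.332 mol O2; 19.11 mol is available, so H2S is limiting.
n(SO2) = (2/2) × 6.221 = 6.221 mol
V(SO2) = nRT/P = 6.221 × 0.08206 × 829.15 / 1.33 = 318.3 L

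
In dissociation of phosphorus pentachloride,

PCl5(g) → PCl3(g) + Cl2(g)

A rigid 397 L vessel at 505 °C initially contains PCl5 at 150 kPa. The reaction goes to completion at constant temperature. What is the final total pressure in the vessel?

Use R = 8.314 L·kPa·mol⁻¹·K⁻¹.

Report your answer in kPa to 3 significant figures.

At constant T and V, P ∝ n(gas): 1 mol gas → 2 mol gas.
P_final = (2/1) × 150 = 300.0 kPa

300 kPa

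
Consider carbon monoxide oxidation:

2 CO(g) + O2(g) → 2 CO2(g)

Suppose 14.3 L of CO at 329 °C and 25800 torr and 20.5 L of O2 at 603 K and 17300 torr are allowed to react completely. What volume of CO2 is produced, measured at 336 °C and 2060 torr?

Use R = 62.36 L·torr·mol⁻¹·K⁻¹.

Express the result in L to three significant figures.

181 L

n(CO) = PV/RT = (25800 × 14.3) / (62.36 × 602.15) = 9.825 mol
n(O2) = PV/RT = (17300 × 20.5) / (62.36 × 603) = 9.431 mol
For 9.825 mol CO, stoichiometry requires (1/2) × 9.825 = 4.912 mol O2; 9.431 mol is available, so CO is limiting.
n(CO2) = (2/2) × 9.825 = 9.825 mol
V(CO2) = nRT/P = 9.825 × 62.36 × 609.15 / 2060 = 181.2 L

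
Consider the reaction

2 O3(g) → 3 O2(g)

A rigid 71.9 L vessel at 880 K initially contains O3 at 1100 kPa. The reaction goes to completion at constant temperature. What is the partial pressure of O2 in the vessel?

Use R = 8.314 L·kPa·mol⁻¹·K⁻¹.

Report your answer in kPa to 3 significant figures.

n(O3)₀ = PV/RT = (1100 × 71.9) / (8.314 × 880) = 10.81 mol
n(O2) = (3/2) × 10.81 = 16.21 mol
P(O2) = nRT/V = 16.21 × 8.314 × 880 / 71.9 = 1649 kPa

1650 kPa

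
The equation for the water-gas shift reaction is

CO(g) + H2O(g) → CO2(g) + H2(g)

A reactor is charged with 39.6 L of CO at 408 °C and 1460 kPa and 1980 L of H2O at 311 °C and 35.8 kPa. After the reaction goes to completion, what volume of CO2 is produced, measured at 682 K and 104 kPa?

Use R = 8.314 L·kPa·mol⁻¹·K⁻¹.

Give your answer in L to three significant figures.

n(CO) = PV/RT = (1460 × 39.6) / (8.314 × 681.15) = 10.21 mol
n(H2O) = PV/RT = (35.8 × 1980) / (8.314 × 584.15) = 14.60 mol
For 10.21 mol CO, stoichiometry requires (1/1) × 10.21 = 10.21 mol H2O; 14.60 mol is available, so CO is limiting.
n(CO2) = (1/1) × 10.21 = 10.21 mol
V(CO2) = nRT/P = 10.21 × 8.314 × 682 / 104 = 556.7 L

557 L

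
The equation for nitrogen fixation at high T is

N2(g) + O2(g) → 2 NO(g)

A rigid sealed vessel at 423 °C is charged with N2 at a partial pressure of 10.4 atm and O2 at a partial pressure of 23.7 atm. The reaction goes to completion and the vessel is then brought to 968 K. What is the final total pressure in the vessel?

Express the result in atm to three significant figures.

Because the vessel is rigid and T is held at 423 °C, work the stoichiometry in partial pressures (P_i = n_iRT/V).
P(O2) required for 10.4 atm of N2 = (1/1) × 10.4 = 10.40 atm; available 23.7 atm, so N2 is limiting.
P(O2) remaining = 23.7 − (1/1) × 10.4 = 13.30 atm
P(gaseous products) = (2)/1 × 10.4 = 20.80 atm
P_total at 423 °C = 13.30 + 20.80 = 34.10 atm
Scaling to 968 K: P = 34.10 × 968/696.15 = 47.42 atm

47.4 atm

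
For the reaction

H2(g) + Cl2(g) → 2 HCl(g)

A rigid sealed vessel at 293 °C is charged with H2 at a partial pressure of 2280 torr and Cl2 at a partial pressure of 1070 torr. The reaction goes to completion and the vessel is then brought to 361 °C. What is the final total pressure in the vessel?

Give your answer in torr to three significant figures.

Because the vessel is rigid and T is held at 293 °C, work the stoichiometry in partial pressures (P_i = n_iRT/V).
P(Cl2) required for 2280 torr of H2 = (1/1) × 2280 = 2280 torr; available 1070 torr, so Cl2 is limiting.
P(H2) remaining = 2280 − (1/1) × 1070 = 1210 torr
P(gaseous products) = (2)/1 × 1070 = 2140 torr
P_total at 293 °C = 1210 + 2140 = 3350 torr
Scaling to 361 °C: P = 3350 × 634.15/566.15 = 3752 torr

3750 torr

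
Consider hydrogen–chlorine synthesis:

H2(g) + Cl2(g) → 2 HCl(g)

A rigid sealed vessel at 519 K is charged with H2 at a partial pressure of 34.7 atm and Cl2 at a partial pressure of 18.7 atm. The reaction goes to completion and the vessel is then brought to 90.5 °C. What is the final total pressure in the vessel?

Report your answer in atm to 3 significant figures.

37.4 atm

With V and T fixed, P_i ∝ n_i, so the mole ratios apply directly to partial pressures at 519 K.
P(Cl2) required for 34.7 atm of H2 = (1/1) × 34.7 = 34.70 atm; available 18.7 atm, so Cl2 is limiting.
P(H2) remaining = 34.7 − (1/1) × 18.7 = 16.00 atm
P(gaseous products) = (2)/1 × 18.7 = 37.40 atm
P_total at 519 K = 16.00 + 37.40 = 53.40 atm
Scaling to 90.5 °C: P = 53.40 × 363.65/519 = 37.42 atm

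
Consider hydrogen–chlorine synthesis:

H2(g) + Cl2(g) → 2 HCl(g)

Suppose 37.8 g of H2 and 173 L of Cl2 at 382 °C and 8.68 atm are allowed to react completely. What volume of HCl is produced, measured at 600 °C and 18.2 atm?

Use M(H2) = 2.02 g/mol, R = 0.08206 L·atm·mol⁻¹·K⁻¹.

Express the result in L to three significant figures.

147 L

n(H2) = 37.8 / 2.02 = 18.71 mol
n(Cl2) = PV/RT = (8.68 × 173) / (0.08206 × 655.15) = 27.93 mol
For 18.71 mol H2, stoichiometry requires (1/1) × 18.71 = 18.71 mol Cl2; 27.93 mol is available, so H2 is limiting.
n(HCl) = (2/1) × 18.71 = 37.42 mol
V(HCl) = nRT/P = 37.42 × 0.08206 × 873.15 / 18.2 = 147.3 L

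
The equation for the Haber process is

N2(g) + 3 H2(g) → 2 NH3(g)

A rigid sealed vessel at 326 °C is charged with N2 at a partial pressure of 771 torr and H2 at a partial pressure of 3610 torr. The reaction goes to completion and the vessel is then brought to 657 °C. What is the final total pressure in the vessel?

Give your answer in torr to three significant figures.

4410 torr

At constant V, partial pressures at 326 °C are proportional to moles, so apply stoichiometry directly to pressures.
P(H2) required for 771 torr of N2 = (3/1) × 771 = 2313 torr; available 3610 torr, so N2 is limiting.
P(H2) remaining = 3610 − (3/1) × 771 = 1297 torr
P(gaseous products) = (2)/1 × 771 = 1542 torr
P_total at 326 °C = 1297 + 1542 = 2839 torr
Scaling to 657 °C: P = 2839 × 930.15/599.15 = 4407 torr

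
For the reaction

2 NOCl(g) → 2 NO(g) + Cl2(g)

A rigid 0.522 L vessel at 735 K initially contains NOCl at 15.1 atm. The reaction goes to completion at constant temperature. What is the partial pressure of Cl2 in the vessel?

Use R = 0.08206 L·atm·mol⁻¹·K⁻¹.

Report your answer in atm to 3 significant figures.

7.55 atm

n(NOCl)₀ = PV/RT = (15.1 × 0.522) / (0.08206 × 735) = 0.1307 mol
n(Cl2) = (1/2) × 0.1307 = 0.06535 mol
P(Cl2) = nRT/V = 0.06535 × 0.08206 × 735 / 0.522 = 7.551 atm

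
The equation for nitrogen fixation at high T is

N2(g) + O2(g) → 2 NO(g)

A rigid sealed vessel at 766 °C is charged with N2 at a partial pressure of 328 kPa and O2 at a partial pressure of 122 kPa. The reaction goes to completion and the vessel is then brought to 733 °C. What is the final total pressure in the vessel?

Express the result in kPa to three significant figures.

436 kPa

At constant V, partial pressures at 766 °C are proportional to moles, so apply stoichiometry directly to pressures.
P(O2) required for 328 kPa of N2 = (1/1) × 328 = 328.0 kPa; available 122 kPa, so O2 is limiting.
P(N2) remaining = 328 − (1/1) × 122 = 206.0 kPa
P(gaseous products) = (2)/1 × 122 = 244.0 kPa
P_total at 766 °C = 206.0 + 244.0 = 450.0 kPa
Scaling to 733 °C: P = 450.0 × 1006.15/1039.15 = 435.7 kPa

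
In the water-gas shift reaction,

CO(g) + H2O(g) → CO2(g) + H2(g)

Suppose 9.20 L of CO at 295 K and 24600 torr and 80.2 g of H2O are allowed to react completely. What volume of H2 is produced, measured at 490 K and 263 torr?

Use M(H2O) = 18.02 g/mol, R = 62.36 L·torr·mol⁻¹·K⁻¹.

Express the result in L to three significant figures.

517 L

n(CO) = PV/RT = (24600 × 9.20) / (62.36 × 295) = 12.30 mol
n(H2O) = 80.2 / 18.02 = 4.451 mol
For 12.30 mol CO, stoichiometry requires (1/1) × 12.30 = 12.30 mol H2O; 4.451 mol is available, so H2O is limiting.
n(H2) = (1/1) × 4.451 = 4.451 mol
V(H2) = nRT/P = 4.451 × 62.36 × 490 / 263 = 517.1 L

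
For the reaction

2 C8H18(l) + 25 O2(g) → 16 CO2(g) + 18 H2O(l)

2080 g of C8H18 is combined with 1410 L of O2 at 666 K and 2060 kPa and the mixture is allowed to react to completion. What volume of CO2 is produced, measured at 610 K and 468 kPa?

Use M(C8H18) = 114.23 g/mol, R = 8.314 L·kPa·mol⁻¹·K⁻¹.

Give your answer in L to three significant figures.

n(C8H18) = 2080 / 114.23 = 18.21 mol
n(O2) = PV/RT = (2060 × 1410) / (8.314 × 666) = 524.6 mol
For 18.21 mol C8H18, stoichiometry requires (25/2) × 18.21 = 227.6 mol O2; 524.6 mol is available, so C8H18 is limiting.
n(CO2) = (16/2) × 18.21 = 145.7 mol
V(CO2) = nRT/P = 145.7 × 8.314 × 610 / 468 = 1579 L

1580 L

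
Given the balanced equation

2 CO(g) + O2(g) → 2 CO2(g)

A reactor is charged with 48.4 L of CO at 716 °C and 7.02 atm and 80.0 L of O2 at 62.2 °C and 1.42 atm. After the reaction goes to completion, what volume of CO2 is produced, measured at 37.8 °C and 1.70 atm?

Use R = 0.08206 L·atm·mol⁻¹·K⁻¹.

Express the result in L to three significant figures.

62.8 L

n(CO) = PV/RT = (7.02 × 48.4) / (0.08206 × 989.15) = 4.186 mol
n(O2) = PV/RT = (1.42 × 80.0) / (0.08206 × 335.35) = 4.128 mol
For 4.186 mol CO, stoichiometry requires (1/2) × 4.186 = 2.093 mol O2; 4.128 mol is available, so CO is limiting.
n(CO2) = (2/2) × 4.186 = 4.186 mol
V(CO2) = nRT/P = 4.186 × 0.08206 × 310.95 / 1.70 = 62.83 L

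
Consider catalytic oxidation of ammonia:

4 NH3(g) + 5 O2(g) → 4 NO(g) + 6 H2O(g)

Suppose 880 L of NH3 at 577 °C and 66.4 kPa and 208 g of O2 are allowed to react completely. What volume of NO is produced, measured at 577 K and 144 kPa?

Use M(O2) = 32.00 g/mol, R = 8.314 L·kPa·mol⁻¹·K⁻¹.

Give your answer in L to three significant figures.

173 L

n(NH3) = PV/RT = (66.4 × 880) / (8.314 × 850.15) = 8.267 mol
n(O2) = 208 / 32.00 = 6.500 mol
For 8.267 mol NH3, stoichiometry requires (5/4) × 8.267 = 10.33 mol O2; 6.500 mol is available, so O2 is limiting.
n(NO) = (4/5) × 6.500 = 5.200 mol
V(NO) = nRT/P = 5.200 × 8.314 × 577 / 144 = 173.2 L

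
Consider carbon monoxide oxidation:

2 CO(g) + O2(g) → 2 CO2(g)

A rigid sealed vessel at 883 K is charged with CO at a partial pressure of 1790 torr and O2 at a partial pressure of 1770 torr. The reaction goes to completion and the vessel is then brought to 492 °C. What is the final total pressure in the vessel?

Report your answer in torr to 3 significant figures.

Because the vessel is rigid and T is held at 883 K, work the stoichiometry in partial pressures (P_i = n_iRT/V).
P(O2) required for 1790 torr of CO = (1/2) × 1790 = 895.0 torr; available 1770 torr, so CO is limiting.
P(O2) remaining = 1770 − (1/2) × 1790 = 875.0 torr
P(gaseous products) = (2)/2 × 1790 = 1790 torr
P_total at 883 K = 875.0 + 1790 = 2665 torr
Scaling to 492 °C: P = 2665 × 765.15/883 = 2309 torr

2310 torr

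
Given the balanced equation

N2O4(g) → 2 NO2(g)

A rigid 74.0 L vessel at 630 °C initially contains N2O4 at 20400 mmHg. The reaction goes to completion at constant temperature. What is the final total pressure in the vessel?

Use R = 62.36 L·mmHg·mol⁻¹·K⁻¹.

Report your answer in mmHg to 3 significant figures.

40800 mmHg

At constant T and V, P ∝ n(gas): 1 mol gas → 2 mol gas.
P_final = (2/1) × 20400 = 40800 mmHg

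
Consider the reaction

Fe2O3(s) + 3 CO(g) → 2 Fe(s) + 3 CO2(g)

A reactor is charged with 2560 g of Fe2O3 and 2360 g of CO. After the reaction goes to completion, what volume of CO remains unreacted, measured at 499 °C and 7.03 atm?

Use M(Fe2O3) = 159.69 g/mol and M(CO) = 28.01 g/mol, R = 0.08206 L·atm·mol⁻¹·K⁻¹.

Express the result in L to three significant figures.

326 L

n(Fe2O3) = 2560 / 159.69 = 16.03 mol
n(CO) = 2360 / 28.01 = 84.26 mol
For 16.03 mol Fe2O3, stoichiometry requires (3/1) × 16.03 = 48.09 mol CO; 84.26 mol is available, so Fe2O3 is limiting.
n(CO) consumed = (3/1) × 16.03 = 48.09 mol; remaining = 84.26 − 48.09 = 36.17 mol
V(CO) = nRT/P = 36.17 × 0.08206 × 772.15 / 7.03 = 326.0 L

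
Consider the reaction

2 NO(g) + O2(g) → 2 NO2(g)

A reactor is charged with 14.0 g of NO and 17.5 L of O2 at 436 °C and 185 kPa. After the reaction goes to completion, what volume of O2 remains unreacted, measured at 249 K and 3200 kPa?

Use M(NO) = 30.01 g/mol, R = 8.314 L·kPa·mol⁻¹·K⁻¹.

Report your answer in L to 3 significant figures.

0.204 L

n(NO) = 14.0 / 30.01 = 0.4665 mol
n(O2) = PV/RT = (185 × 17.5) / (8.314 × 709.15) = 0.5491 mol
For 0.4665 mol NO, stoichiometry requires (1/2) × 0.4665 = 0.2333 mol O2; 0.5491 mol is available, so NO is limiting.
n(O2) consumed = (1/2) × 0.4665 = 0.2333 mol; remaining = 0.5491 − 0.2333 = 0.3158 mol
V(O2) = nRT/P = 0.3158 × 8.314 × 249 / 3200 = 0.2043 L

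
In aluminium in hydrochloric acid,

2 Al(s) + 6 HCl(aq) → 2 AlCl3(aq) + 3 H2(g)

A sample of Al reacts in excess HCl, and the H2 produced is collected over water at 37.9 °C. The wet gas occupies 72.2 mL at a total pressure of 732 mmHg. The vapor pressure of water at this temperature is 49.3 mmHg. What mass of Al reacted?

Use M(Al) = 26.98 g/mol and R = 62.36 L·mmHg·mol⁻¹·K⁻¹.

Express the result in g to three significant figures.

P(H2) = 732 − 49.3 = 682.7 mmHg
n(H2) = PV/RT = (682.7 × 0.07220) / (62.36 × 311.05) = 0.002541 mol
n(Al) = (2/3) × 0.002541 = 0.001694 mol
m(Al) = 0.001694 × 26.98 = 0.04570 g

0.0457 g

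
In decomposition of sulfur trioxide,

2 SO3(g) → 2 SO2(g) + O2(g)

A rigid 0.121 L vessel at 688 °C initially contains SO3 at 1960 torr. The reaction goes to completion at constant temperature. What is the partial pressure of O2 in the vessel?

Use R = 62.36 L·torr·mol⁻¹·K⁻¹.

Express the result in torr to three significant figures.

n(SO3)₀ = PV/RT = (1960 × 0.121) / (62.36 × 961.15) = 0.003957 mol
n(O2) = (1/2) × 0.003957 = 0.001978 mol
P(O2) = nRT/V = 0.001978 × 62.36 × 961.15 / 0.121 = 979.8 torr

980 torr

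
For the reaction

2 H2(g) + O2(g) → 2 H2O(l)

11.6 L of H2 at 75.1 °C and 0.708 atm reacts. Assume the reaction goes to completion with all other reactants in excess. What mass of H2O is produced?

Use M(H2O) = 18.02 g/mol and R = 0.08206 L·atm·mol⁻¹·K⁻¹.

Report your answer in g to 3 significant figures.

5.18 g

n(H2) = PV/RT = (0.708 × 11.6) / (0.08206 × 348.25) = 0.2874 mol
n(H2O) = (2/2) × 0.2874 = 0.2874 mol
m(H2O) = 0.2874 × 18.02 = 5.179 g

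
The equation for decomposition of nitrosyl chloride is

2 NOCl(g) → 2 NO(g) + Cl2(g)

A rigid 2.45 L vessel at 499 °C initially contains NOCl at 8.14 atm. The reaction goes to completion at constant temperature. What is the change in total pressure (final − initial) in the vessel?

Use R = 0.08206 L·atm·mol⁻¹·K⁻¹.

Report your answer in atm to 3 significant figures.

At constant T and V, P ∝ n(gas): 2 mol gas → 3 mol gas.
P_final = (3/2) × 8.14 = 12.21 atm; ΔP = 12.21 − 8.14 = 4.070 atm

4.07 atm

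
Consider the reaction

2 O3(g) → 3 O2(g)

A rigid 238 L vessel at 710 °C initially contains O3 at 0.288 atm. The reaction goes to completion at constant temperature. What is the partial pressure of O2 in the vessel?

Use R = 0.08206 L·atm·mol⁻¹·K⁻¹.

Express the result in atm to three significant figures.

n(O3)₀ = PV/RT = (0.288 × 238) / (0.08206 × 983.15) = 0.8496 mol
n(O2) = (3/2) × 0.8496 = 1.274 mol
P(O2) = nRT/V = 1.274 × 0.08206 × 983.15 / 238 = 0.4319 atm

0.432 atm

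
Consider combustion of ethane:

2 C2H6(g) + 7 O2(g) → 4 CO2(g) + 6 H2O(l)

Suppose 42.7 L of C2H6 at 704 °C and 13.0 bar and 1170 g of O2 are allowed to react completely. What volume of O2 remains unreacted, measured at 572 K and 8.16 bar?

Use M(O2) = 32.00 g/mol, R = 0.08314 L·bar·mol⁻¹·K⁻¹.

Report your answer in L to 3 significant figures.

73.7 L

n(C2H6) = PV/RT = (13.0 × 42.7) / (0.08314 × 977.15) = 6.833 mol
n(O2) = 1170 / 32.00 = 36.56 mol
For 6.833 mol C2H6, stoichiometry requires (7/2) × 6.833 = 23.92 mol O2; 36.56 mol is available, so C2H6 is limiting.
n(O2) consumed = (7/2) × 6.833 = 23.92 mol; remaining = 36.56 − 23.92 = 12.64 mol
V(O2) = nRT/P = 12.64 × 0.08314 × 572 / 8.16 = 73.67 L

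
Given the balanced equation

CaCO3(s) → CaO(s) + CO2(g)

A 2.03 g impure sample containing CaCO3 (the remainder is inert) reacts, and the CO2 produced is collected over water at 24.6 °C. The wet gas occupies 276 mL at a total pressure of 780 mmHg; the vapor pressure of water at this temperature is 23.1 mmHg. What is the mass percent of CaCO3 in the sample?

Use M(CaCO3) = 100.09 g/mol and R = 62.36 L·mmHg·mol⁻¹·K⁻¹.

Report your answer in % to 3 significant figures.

55.5 %

P(CO2) = 780 − 23.1 = 756.9 mmHg
n(CO2) = PV/RT = (756.9 × 0.2760) / (62.36 × 297.75) = 0.01125 mol
n(CaCO3) = (1/1) × 0.01125 = 0.01125 mol
m(CaCO3) = 0.01125 × 100.09 = 1.126 g
%CaCO3 = 1.126 / 2.03 × 100 = 55.47%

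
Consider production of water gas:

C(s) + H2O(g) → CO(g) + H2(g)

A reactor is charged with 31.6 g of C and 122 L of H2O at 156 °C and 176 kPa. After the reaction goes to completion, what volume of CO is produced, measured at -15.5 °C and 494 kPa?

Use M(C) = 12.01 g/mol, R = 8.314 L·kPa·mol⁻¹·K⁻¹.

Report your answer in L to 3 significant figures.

11.4 L

n(C) = 31.6 / 12.01 = 2.631 mol
n(H2O) = PV/RT = (176 × 122) / (8.314 × 429.15) = 6.018 mol
For 2.631 mol C, stoichiometry requires (1/1) × 2.631 = 2.631 mol H2O; 6.018 mol is available, so C is limiting.
n(CO) = (1/1) × 2.631 = 2.631 mol
V(CO) = nRT/P = 2.631 × 8.314 × 257.65 / 494 = 11.41 L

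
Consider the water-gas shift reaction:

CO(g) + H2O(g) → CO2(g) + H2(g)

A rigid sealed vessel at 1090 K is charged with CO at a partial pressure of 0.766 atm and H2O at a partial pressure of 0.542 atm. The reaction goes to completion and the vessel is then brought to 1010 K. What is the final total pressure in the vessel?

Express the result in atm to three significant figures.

With V and T fixed, P_i ∝ n_i, so the mole ratios apply directly to partial pressures at 1090 K.
P(H2O) required for 0.766 atm of CO = (1/1) × 0.766 = 0.7660 atm; available 0.542 atm, so H2O is limiting.
P(CO) remaining = 0.766 − (1/1) × 0.542 = 0.2240 atm
P(gaseous products) = (1+1)/1 × 0.542 = 1.084 atm
P_total at 1090 K = 0.2240 + 1.084 = 1.308 atm
Scaling to 1010 K: P = 1.308 × 1010/1090 = 1.212 atm

1.21 atm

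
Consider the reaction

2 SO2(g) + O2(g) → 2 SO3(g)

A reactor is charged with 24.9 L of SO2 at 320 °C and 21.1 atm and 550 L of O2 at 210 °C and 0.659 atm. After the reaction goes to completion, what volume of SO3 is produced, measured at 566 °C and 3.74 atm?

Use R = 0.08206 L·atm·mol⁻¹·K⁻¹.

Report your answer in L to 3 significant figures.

199 L

n(SO2) = PV/RT = (21.1 × 24.9) / (0.08206 × 593.15) = 10.79 mol
n(O2) = PV/RT = (0.659 × 550) / (0.08206 × 483.15) = 9.142 mol
For 10.79 mol SO2, stoichiometry requires (1/2) × 10.79 = 5.395 mol O2; 9.142 mol is available, so SO2 is limiting.
n(SO3) = (2/2) × 10.79 = 10.79 mol
V(SO3) = nRT/P = 10.79 × 0.08206 × 839.15 / 3.74 = 198.7 L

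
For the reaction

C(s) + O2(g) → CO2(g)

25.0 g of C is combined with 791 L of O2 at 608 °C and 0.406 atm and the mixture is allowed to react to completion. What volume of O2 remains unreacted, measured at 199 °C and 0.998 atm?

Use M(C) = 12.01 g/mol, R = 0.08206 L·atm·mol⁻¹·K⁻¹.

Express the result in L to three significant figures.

91.6 L

n(C) = 25.0 / 12.01 = 2.082 mol
n(O2) = PV/RT = (0.406 × 791) / (0.08206 × 881.15) = 4.441 mol
For 2.082 mol C, stoichiometry requires (1/1) × 2.082 = 2.082 mol O2; 4.441 mol is available, so C is limiting.
n(O2) consumed = (1/1) × 2.082 = 2.082 mol; remaining = 4.441 − 2.082 = 2.359 mol
V(O2) = nRT/P = 2.359 × 0.08206 × 472.15 / 0.998 = 91.58 L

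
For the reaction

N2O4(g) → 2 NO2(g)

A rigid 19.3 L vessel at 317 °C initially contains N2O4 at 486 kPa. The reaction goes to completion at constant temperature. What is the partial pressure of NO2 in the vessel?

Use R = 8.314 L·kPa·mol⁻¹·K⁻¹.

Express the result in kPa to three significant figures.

972 kPa

n(N2O4)₀ = PV/RT = (486 × 19.3) / (8.314 × 590.15) = 1.912 mol
n(NO2) = (2/1) × 1.912 = 3.824 mol
P(NO2) = nRT/V = 3.824 × 8.314 × 590.15 / 19.3 = 972.1 kPa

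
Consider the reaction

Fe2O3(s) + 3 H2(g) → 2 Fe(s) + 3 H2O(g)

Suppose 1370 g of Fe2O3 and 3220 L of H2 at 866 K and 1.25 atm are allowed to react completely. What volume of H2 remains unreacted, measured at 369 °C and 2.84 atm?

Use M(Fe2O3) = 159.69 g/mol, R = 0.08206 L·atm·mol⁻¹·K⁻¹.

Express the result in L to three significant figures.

573 L

n(Fe2O3) = 1370 / 159.69 = 8.579 mol
n(H2) = PV/RT = (1.25 × 3220) / (0.08206 × 866) = 56.64 mol
For 8.579 mol Fe2O3, stoichiometry requires (3/1) × 8.579 = 25.74 mol H2; 56.64 mol is available, so Fe2O3 is limiting.
n(H2) consumed = (3/1) × 8.579 = 25.74 mol; remaining = 56.64 − 25.74 = 30.90 mol
V(H2) = nRT/P = 30.90 × 0.08206 × 642.15 / 2.84 = 573.3 L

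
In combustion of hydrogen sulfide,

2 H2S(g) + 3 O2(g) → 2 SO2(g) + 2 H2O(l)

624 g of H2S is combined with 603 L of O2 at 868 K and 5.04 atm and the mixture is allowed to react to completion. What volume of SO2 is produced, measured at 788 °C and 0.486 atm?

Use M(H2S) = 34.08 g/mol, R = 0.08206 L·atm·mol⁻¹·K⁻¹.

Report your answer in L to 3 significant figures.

n(H2S) = 624 / 34.08 = 18.31 mol
n(O2) = PV/RT = (5.04 × 603) / (0.08206 × 868) = 42.67 mol
For 18.31 mol H2S, stoichiometry requires (3/2) × 18.31 = 27.46 mol O2; 42.67 mol is available, so H2S is limiting.
n(SO2) = (2/2) × 18.31 = 18.31 mol
V(SO2) = nRT/P = 18.31 × 0.08206 × 1061.15 / 0.486 = 3281 L

3280 L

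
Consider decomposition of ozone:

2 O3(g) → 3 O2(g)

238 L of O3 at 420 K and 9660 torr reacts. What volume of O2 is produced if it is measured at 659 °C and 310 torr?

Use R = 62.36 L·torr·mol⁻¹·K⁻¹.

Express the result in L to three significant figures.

n(O3) = PV/RT = (9660 × 238) / (62.36 × 420) = 87.78 mol
n(O2) = (3/2) × 87.78 = 131.7 mol
V = nRT/P = 131.7 × 62.36 × 932.15 / 310 = 24700 L

24700 L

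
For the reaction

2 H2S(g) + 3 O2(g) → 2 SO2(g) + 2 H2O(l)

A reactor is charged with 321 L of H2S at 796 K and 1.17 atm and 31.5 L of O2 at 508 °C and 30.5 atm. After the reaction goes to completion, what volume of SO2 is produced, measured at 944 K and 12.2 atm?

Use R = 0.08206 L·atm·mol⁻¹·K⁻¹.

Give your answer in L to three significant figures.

36.5 L

n(H2S) = PV/RT = (1.17 × 321) / (0.08206 × 796) = 5.750 mol
n(O2) = PV/RT = (30.5 × 31.5) / (0.08206 × 781.15) = 14.99 mol
For 5.750 mol H2S, stoichiometry requires (3/2) × 5.750 = 8.625 mol O2; 14.99 mol is available, so H2S is limiting.
n(SO2) = (2/2) × 5.750 = 5.750 mol
V(SO2) = nRT/P = 5.750 × 0.08206 × 944 / 12.2 = 36.51 L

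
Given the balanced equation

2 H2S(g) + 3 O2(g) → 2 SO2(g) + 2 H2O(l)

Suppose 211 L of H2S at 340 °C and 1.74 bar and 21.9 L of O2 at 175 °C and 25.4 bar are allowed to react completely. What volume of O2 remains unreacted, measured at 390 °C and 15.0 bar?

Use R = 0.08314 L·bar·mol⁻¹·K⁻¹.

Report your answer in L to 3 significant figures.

n(H2S) = PV/RT = (1.74 × 211) / (0.08314 × 613.15) = 7.202 mol
n(O2) = PV/RT = (25.4 × 21.9) / (0.08314 × 448.15) = 14.93 mol
For 7.202 mol H2S, stoichiometry requires (3/2) × 7.202 = 10.80 mol O2; 14.93 mol is available, so H2S is limiting.
n(O2) consumed = (3/2) × 7.202 = 10.80 mol; remaining = 14.93 − 10.80 = 4.130 mol
V(O2) = nRT/P = 4.130 × 0.08314 × 663.15 / 15.0 = 15.18 L

15.2 L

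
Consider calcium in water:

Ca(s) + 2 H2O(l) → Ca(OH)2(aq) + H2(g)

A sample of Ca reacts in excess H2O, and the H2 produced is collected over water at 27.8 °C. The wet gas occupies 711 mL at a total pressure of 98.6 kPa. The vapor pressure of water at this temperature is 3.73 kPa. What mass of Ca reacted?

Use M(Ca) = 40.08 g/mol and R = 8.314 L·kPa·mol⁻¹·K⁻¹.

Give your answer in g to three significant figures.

P(H2) = 98.6 − 3.73 = 94.87 kPa
n(H2) = PV/RT = (94.87 × 0.7110) / (8.314 × 300.95) = 0.02696 mol
n(Ca) = (1/1) × 0.02696 = 0.02696 mol
m(Ca) = 0.02696 × 40.08 = 1.081 g

1.08 g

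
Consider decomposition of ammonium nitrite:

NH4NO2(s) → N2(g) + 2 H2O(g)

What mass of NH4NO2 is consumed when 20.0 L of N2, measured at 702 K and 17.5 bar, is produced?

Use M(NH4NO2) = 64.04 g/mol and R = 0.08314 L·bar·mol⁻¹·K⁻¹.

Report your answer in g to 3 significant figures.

384 g

n(N2) = PV/RT = (17.5 × 20.0) / (0.08314 × 702) = 5.997 mol
n(NH4NO2) = (1/1) × 5.997 = 5.997 mol
m(NH4NO2) = 5.997 × 64.04 = 384.0 g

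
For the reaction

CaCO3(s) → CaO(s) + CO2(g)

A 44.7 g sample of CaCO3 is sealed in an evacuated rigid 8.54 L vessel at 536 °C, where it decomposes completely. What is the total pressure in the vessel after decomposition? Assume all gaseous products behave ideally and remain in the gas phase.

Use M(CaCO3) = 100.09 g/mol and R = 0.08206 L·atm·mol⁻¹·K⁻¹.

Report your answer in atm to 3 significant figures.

n(CaCO3) = 44.7 / 100.09 = 0.4466 mol
n(gas produced) = (1/1) × 0.4466 = 0.4466 mol
P = nRT/V = 0.4466 × 0.08206 × 809.15 / 8.54 = 3.472 atm

3.47 atm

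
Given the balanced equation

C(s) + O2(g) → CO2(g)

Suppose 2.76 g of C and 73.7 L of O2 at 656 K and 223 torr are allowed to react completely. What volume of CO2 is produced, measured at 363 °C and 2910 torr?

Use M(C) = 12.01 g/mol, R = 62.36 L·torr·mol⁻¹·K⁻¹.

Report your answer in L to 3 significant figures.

n(C) = 2.76 / 12.01 = 0.2298 mol
n(O2) = PV/RT = (223 × 73.7) / (62.36 × 656) = 0.4018 mol
For 0.2298 mol C, stoichiometry requires (1/1) × 0.2298 = 0.2298 mol O2; 0.4018 mol is available, so C is limiting.
n(CO2) = (1/1) × 0.2298 = 0.2298 mol
V(CO2) = nRT/P = 0.2298 × 62.36 × 636.15 / 2910 = 3.133 L

3.13 L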